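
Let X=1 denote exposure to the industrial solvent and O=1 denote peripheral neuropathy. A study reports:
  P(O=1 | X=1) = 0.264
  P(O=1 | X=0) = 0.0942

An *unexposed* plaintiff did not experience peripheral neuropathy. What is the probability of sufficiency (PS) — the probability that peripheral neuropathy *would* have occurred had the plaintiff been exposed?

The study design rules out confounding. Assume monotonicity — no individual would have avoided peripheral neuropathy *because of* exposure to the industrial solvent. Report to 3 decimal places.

PS ≈ 0.187

Let p₁ = 0.264, p₀ = 0.0942.
Under exogeneity and monotonicity, PS = (p₁ − p₀) / (1 − p₀).
PS = (0.264 − 0.0942) / (1 − 0.0942) = 0.1698 / 0.9058 ≈ 0.1875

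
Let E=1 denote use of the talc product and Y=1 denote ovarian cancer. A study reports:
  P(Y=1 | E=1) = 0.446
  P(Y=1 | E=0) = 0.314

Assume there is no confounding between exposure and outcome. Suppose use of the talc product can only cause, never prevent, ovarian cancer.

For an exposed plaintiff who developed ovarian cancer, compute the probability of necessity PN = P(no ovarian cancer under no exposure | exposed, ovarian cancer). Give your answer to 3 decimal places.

Let p₁ = 0.446, p₀ = 0.314.
Under exogeneity and monotonicity, PN = (p₁ − p₀) / p₁.
PN = (0.446 − 0.314) / 0.446 = 0.132 / 0.446 ≈ 0.2960

PN ≈ 0.296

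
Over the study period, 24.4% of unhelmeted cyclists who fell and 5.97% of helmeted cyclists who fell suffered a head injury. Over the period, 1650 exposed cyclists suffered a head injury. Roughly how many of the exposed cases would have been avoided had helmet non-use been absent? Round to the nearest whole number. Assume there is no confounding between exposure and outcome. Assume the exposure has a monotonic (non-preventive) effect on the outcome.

p₁ = 0.244, p₀ = 0.0597.
PN = (p₁ − p₀)/p₁ = (0.244 − 0.0597) / 0.244 ≈ 0.75533.
Attributable cases ≈ PN × (exposed cases) = 0.75533 × 1650 ≈ 1246.29.

about 1246 cases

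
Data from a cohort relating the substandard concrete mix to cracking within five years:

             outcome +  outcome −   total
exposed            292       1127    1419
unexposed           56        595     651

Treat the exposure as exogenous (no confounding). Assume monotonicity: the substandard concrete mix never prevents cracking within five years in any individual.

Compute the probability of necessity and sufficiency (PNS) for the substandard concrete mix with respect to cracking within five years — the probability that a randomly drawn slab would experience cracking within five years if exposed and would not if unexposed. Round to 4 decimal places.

PNS ≈ 0.1198

p₁ = P(outcome | exposed) = 292/1419 = 0.20578
p₀ = P(outcome | unexposed) = 56/651 = 0.086022
Under exogeneity and monotonicity, PNS = p₁ − p₀.
PNS = 0.20578 − 0.086022 = 0.11976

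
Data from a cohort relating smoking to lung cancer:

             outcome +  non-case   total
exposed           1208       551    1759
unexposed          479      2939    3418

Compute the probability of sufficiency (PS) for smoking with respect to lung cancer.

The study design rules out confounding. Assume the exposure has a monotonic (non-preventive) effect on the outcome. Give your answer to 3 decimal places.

PS ≈ 0.636

p₁ = P(outcome | exposed) = 1208/1759 = 0.68675
p₀ = P(outcome | unexposed) = 479/3418 = 0.14014
Under exogeneity and monotonicity, PS = (p₁ − p₀)/(1 − p₀).
PS = (0.68675 − 0.14014) / 0.85986 ≈ 0.6357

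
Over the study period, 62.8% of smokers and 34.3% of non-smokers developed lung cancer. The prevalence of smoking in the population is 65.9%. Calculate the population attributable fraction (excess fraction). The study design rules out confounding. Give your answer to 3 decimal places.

PAF ≈ 0.354

p₁ = 0.628, p₀ = 0.343.
Overall risk P(Y=1) = π·p₁ + (1−π)·p₀ = 0.659×0.628 + 0.341×0.343 = 0.53082.
Under exogeneity, PAF = [P(Y=1) − p₀] / P(Y=1).
PAF = (0.53082 − 0.343) / 0.53082 ≈ 0.3538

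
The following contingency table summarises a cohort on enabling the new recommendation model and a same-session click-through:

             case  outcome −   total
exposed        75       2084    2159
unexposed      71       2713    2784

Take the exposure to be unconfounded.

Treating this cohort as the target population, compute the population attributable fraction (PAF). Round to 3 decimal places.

PAF ≈ 0.137

p₁ = P(outcome | exposed) = 75/2159 = 0.034738
p₀ = P(outcome | unexposed) = 71/2784 = 0.025503
Exposure prevalence π = 2159/4943 = 0.43678; overall risk P(Y=1) = 0.029537.
Under exogeneity, PAF = [P(Y=1) − p₀]/P(Y=1).
PAF = (0.029537 − 0.025503) / 0.029537 ≈ 0.1366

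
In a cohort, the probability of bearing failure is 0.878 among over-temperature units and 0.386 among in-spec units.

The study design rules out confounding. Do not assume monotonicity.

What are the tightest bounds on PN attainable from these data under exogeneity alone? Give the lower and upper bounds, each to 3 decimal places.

0.560 ≤ PN ≤ 0.699

Let p₁ = 0.878, p₀ = 0.386.
Under exogeneity alone the bounds on PN are max{0,(p₁−p₀)/p₁} ≤ PN ≤ min{1,(1−p₀)/p₁}.
  lower = (p₁ − p₀)/p₁ = 0.492 / 0.878 ≈ 0.5604
  upper = min{1, (1 − p₀)/p₁} = 0.614 / 0.878 ≈ 0.6993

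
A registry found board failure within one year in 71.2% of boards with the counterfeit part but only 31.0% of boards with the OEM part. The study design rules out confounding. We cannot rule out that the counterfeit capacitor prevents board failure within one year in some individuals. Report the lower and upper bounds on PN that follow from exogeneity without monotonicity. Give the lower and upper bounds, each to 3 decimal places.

0.565 ≤ PN ≤ 0.969

p₁ = 0.712, p₀ = 0.31.
Under exogeneity alone the bounds on PN are max{0,(p₁−p₀)/p₁} ≤ PN ≤ min{1,(1−p₀)/p₁}.
  lower = (p₁ − p₀)/p₁ = 0.402 / 0.712 ≈ 0.5646
  upper = min{1, (1 − p₀)/p₁} = 0.69 / 0.712 ≈ 0.9691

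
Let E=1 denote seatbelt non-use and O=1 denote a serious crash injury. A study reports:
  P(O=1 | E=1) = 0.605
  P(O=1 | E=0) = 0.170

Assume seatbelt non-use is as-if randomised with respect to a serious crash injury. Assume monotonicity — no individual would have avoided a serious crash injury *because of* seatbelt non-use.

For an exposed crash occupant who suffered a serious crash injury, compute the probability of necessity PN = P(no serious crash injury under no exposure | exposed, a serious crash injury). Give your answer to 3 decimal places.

Let p₁ = 0.605, p₀ = 0.17.
Under exogeneity and monotonicity, PN = (p₁ − p₀) / p₁.
PN = (0.605 − 0.17) / 0.605 = 0.435 / 0.605 ≈ 0.7190

PN ≈ 0.719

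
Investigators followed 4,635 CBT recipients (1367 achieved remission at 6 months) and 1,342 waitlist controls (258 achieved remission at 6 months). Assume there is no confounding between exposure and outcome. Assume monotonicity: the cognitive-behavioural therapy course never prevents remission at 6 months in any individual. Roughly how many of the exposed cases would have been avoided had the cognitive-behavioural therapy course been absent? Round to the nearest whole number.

about 476 cases

p₁ = P(outcome | exposed) = 1367/4635 = 0.29493
p₀ = P(outcome | unexposed) = 258/1342 = 0.19225
PN = (p₁ − p₀)/p₁ = (0.29493 − 0.19225) / 0.29493 ≈ 0.34815.
Attributable cases ≈ PN × (exposed cases) = 0.34815 × 1367 ≈ 475.92.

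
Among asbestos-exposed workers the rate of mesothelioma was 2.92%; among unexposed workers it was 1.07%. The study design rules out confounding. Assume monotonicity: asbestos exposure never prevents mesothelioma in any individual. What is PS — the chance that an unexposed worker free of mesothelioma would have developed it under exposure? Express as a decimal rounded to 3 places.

p₁ = 0.0292, p₀ = 0.0107.
Under exogeneity and monotonicity, PS = (p₁ − p₀) / (1 − p₀).
PS = (0.0292 − 0.0107) / (1 − 0.0107) = 0.0185 / 0.9893 ≈ 0.0187

PS ≈ 0.019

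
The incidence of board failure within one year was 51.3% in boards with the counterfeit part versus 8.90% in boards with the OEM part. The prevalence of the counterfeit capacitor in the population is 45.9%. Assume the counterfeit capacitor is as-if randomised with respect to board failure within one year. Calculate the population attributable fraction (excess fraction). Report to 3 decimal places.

PAF ≈ 0.686

p₁ = 0.513, p₀ = 0.089.
Overall risk P(Y=1) = π·p₁ + (1−π)·p₀ = 0.459×0.513 + 0.541×0.089 = 0.28362.
Under exogeneity, PAF = [P(Y=1) − p₀] / P(Y=1).
PAF = (0.28362 − 0.089) / 0.28362 ≈ 0.6862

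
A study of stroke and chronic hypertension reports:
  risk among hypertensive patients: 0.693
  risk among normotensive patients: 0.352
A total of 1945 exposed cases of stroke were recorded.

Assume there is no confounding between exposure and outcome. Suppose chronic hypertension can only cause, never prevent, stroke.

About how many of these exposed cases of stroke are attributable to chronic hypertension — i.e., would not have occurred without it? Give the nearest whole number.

Let p₁ = 0.693, p₀ = 0.352.
PN = (p₁ − p₀)/p₁ = (0.693 − 0.352) / 0.693 ≈ 0.49206.
Attributable cases ≈ PN × (exposed cases) = 0.49206 × 1945 ≈ 957.06.

about 957 cases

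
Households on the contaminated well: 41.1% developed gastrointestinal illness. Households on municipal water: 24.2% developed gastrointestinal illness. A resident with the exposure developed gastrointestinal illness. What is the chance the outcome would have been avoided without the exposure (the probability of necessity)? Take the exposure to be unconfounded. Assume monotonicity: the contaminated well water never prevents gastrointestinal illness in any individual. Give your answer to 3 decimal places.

p₁ = 0.411, p₀ = 0.242.
Under exogeneity and monotonicity, PN = (p₁ − p₀) / p₁.
PN = (0.411 − 0.242) / 0.411 = 0.169 / 0.411 ≈ 0.4112

PN ≈ 0.411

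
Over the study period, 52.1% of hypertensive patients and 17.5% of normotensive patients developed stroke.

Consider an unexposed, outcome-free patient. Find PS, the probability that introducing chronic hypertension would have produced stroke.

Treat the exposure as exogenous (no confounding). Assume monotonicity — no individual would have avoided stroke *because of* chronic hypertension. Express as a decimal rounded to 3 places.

p₁ = 0.521, p₀ = 0.175.
Under exogeneity and monotonicity, PS = (p₁ − p₀) / (1 − p₀).
PS = (0.521 − 0.175) / (1 − 0.175) = 0.346 / 0.825 ≈ 0.4194

PS ≈ 0.419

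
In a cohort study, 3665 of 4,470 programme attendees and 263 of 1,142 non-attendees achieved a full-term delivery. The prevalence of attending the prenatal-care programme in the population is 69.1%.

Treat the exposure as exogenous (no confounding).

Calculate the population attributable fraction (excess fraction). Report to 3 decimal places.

p₁ = P(outcome | exposed) = 3665/4470 = 0.81991
p₀ = P(outcome | unexposed) = 263/1142 = 0.2303
Overall risk P(Y=1) = π·p₁ + (1−π)·p₀ = 0.691×0.81991 + 0.309×0.2303 = 0.63772.
Under exogeneity, PAF = [P(Y=1) − p₀] / P(Y=1).
PAF = (0.63772 − 0.2303) / 0.63772 ≈ 0.6389

PAF ≈ 0.639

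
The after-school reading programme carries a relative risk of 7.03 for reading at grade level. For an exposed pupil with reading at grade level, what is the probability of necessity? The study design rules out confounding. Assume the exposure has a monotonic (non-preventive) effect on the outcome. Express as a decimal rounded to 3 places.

Under exogeneity and monotonicity, PN = (RR − 1) / RR = 1 − 1/RR.
PN = (7.03 − 1) / 7.03 = 6.03 / 7.03 ≈ 0.8578

PN ≈ 0.858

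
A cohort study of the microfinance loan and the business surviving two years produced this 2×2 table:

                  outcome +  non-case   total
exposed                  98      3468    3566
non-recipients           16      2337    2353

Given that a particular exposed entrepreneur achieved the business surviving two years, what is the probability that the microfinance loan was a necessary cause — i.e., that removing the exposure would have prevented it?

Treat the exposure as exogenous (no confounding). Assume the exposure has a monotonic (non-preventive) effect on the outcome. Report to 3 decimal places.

p₁ = P(outcome | exposed) = 98/3566 = 0.027482
p₀ = P(outcome | unexposed) = 16/2353 = 0.0067998
Under exogeneity and monotonicity, PN = (p₁ − p₀)/p₁.
PN = (0.027482 − 0.0067998) / 0.027482 ≈ 0.7526

PN ≈ 0.753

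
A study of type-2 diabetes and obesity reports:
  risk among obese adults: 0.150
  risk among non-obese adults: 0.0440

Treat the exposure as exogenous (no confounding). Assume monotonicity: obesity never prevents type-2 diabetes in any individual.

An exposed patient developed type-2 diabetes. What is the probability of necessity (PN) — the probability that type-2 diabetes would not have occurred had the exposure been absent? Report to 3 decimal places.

PN ≈ 0.707

Let p₁ = 0.15, p₀ = 0.044.
Under exogeneity and monotonicity, PN = (p₁ − p₀) / p₁.
PN = (0.15 − 0.044) / 0.15 = 0.106 / 0.15 ≈ 0.7067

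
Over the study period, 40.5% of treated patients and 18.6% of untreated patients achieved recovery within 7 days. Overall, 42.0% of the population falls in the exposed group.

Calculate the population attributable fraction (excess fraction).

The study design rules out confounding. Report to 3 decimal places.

p₁ = 0.405, p₀ = 0.186.
Overall risk P(Y=1) = π·p₁ + (1−π)·p₀ = 0.42×0.405 + 0.58×0.186 = 0.27798.
Under exogeneity, PAF = [P(Y=1) − p₀] / P(Y=1).
PAF = (0.27798 − 0.186) / 0.27798 ≈ 0.3309

PAF ≈ 0.331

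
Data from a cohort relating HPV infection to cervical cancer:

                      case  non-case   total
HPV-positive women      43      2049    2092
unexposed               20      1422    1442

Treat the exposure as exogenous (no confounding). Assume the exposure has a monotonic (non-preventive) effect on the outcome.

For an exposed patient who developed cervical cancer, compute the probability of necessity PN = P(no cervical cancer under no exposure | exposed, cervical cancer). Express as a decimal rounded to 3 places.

PN ≈ 0.325

p₁ = P(outcome | exposed) = 43/2092 = 0.020554
p₀ = P(outcome | unexposed) = 20/1442 = 0.01387
Under exogeneity and monotonicity, PN = (p₁ − p₀) / p₁.
PN = (0.020554 − 0.01387) / 0.020554 = 0.0066849 / 0.020554 ≈ 0.3252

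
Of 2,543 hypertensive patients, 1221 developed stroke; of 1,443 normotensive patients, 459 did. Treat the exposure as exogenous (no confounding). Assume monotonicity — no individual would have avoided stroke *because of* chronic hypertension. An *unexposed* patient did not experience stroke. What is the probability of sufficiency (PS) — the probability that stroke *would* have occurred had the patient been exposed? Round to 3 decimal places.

PS ≈ 0.238

p₁ = P(outcome | exposed) = 1221/2543 = 0.48014
p₀ = P(outcome | unexposed) = 459/1443 = 0.31809
Under exogeneity and monotonicity, PS = (p₁ − p₀) / (1 − p₀).
PS = (0.48014 − 0.31809) / (1 − 0.31809) = 0.16205 / 0.68191 ≈ 0.2376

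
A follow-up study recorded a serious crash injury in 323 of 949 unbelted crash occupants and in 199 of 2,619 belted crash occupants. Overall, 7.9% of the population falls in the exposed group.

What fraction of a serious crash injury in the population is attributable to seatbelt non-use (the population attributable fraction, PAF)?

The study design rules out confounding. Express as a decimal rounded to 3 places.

p₁ = P(outcome | exposed) = 323/949 = 0.34036
p₀ = P(outcome | unexposed) = 199/2619 = 0.075983
Overall risk P(Y=1) = π·p₁ + (1−π)·p₀ = 0.079×0.34036 + 0.921×0.075983 = 0.096869.
Under exogeneity, PAF = [P(Y=1) − p₀] / P(Y=1).
PAF = (0.096869 − 0.075983) / 0.096869 ≈ 0.2156

PAF ≈ 0.216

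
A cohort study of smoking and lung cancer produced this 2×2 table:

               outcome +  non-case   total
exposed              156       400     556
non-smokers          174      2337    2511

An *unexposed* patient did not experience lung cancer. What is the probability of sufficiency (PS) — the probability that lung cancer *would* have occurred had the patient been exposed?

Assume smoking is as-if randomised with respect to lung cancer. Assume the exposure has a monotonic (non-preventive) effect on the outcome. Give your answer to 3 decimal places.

p₁ = P(outcome | exposed) = 156/556 = 0.28058
p₀ = P(outcome | unexposed) = 174/2511 = 0.069295
Under exogeneity and monotonicity, PS = (p₁ − p₀)/(1 − p₀).
PS = (0.28058 − 0.069295) / 0.9307 ≈ 0.2270

PS ≈ 0.227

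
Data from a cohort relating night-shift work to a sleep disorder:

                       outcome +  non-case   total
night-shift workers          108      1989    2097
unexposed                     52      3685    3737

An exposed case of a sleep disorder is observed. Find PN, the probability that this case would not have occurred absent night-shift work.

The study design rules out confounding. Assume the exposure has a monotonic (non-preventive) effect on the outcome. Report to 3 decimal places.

p₁ = P(outcome | exposed) = 108/2097 = 0.051502
p₀ = P(outcome | unexposed) = 52/3737 = 0.013915
Under exogeneity and monotonicity, PN = (p₁ − p₀) / p₁.
PN = (0.051502 − 0.013915) / 0.051502 = 0.037587 / 0.051502 ≈ 0.7298

PN ≈ 0.730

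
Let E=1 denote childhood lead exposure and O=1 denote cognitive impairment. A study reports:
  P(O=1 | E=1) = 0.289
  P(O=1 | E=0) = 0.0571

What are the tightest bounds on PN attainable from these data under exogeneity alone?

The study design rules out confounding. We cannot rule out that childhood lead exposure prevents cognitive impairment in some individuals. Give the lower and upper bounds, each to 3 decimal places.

0.802 ≤ PN ≤ 1.000

Let p₁ = 0.289, p₀ = 0.0571.
Under exogeneity alone the bounds on PN are max{0,(p₁−p₀)/p₁} ≤ PN ≤ min{1,(1−p₀)/p₁}.
  lower = (p₁ − p₀)/p₁ = 0.2319 / 0.289 ≈ 0.8024
  upper = min{1, (1 − p₀)/p₁} = 0.9429 / 0.289 ≈ 3.2626 → capped at 1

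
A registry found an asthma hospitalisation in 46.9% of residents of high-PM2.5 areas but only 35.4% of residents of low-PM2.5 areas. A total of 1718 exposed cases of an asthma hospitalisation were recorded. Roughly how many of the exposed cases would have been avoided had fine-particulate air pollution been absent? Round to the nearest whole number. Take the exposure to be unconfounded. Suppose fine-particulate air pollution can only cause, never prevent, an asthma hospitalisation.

about 421 cases

p₁ = 0.469, p₀ = 0.354.
PN = (p₁ − p₀)/p₁ = (0.469 − 0.354) / 0.469 ≈ 0.24520.
Attributable cases ≈ PN × (exposed cases) = 0.24520 × 1718 ≈ 421.26.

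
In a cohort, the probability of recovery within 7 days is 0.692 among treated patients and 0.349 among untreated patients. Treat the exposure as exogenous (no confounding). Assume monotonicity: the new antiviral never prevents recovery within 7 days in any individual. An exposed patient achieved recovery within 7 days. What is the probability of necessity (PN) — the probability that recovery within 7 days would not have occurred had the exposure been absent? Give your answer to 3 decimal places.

Let p₁ = 0.692, p₀ = 0.349.
Under exogeneity and monotonicity, PN = (p₁ − p₀) / p₁.
PN = (0.692 − 0.349) / 0.692 = 0.343 / 0.692 ≈ 0.4957

PN ≈ 0.496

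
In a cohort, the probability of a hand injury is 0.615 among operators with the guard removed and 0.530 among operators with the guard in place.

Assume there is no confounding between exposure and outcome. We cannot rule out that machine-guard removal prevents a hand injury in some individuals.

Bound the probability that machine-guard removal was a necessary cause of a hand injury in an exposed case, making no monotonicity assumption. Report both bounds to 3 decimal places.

Let p₁ = 0.615, p₀ = 0.53.
Under exogeneity alone the bounds on PN are max{0,(p₁−p₀)/p₁} ≤ PN ≤ min{1,(1−p₀)/p₁}.
  lower = (p₁ − p₀)/p₁ = 0.085 / 0.615 ≈ 0.1382
  upper = min{1, (1 − p₀)/p₁} = 0.47 / 0.615 ≈ 0.7642

0.138 ≤ PN ≤ 0.764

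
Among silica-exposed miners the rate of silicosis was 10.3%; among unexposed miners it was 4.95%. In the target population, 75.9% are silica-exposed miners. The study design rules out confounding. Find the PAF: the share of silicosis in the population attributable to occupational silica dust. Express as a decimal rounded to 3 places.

PAF ≈ 0.451

p₁ = 0.103, p₀ = 0.0495.
Overall risk P(Y=1) = π·p₁ + (1−π)·p₀ = 0.759×0.103 + 0.241×0.0495 = 0.090107.
Under exogeneity, PAF = [P(Y=1) − p₀] / P(Y=1).
PAF = (0.090107 − 0.0495) / 0.090107 ≈ 0.4507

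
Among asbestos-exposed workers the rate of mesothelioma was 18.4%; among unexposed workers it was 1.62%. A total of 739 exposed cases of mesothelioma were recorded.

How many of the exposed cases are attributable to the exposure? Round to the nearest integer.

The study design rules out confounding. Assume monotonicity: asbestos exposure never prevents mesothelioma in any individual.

p₁ = 0.184, p₀ = 0.0162.
PN = (p₁ − p₀)/p₁ = (0.184 − 0.0162) / 0.184 ≈ 0.91196.
Attributable cases ≈ PN × (exposed cases) = 0.91196 × 739 ≈ 673.94.

about 674 cases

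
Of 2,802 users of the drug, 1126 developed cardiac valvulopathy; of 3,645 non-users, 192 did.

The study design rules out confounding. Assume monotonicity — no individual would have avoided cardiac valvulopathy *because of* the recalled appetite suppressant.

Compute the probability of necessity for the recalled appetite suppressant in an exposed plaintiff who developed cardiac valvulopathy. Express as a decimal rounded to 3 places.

p₁ = P(outcome | exposed) = 1126/2802 = 0.40186
p₀ = P(outcome | unexposed) = 192/3645 = 0.052675
Under exogeneity and monotonicity, PN = (p₁ − p₀) / p₁.
PN = (0.40186 − 0.052675) / 0.40186 = 0.34918 / 0.40186 ≈ 0.8689

PN ≈ 0.869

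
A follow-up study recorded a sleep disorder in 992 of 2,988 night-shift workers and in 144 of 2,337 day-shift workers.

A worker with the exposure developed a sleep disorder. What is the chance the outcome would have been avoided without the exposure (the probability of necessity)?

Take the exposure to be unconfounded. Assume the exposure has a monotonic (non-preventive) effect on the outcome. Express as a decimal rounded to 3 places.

p₁ = P(outcome | exposed) = 992/2988 = 0.33199
p₀ = P(outcome | unexposed) = 144/2337 = 0.061617
Under exogeneity and monotonicity, PN = (p₁ − p₀) / p₁.
PN = (0.33199 − 0.061617) / 0.33199 = 0.27038 / 0.33199 ≈ 0.8144

PN ≈ 0.814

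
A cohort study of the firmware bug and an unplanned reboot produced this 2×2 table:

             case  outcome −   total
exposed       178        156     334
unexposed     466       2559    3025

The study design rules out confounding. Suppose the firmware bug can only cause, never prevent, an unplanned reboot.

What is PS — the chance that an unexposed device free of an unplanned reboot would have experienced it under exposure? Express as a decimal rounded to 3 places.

PS ≈ 0.448

p₁ = P(outcome | exposed) = 178/334 = 0.53293
p₀ = P(outcome | unexposed) = 466/3025 = 0.15405
Under exogeneity and monotonicity, PS = (p₁ − p₀)/(1 − p₀).
PS = (0.53293 − 0.15405) / 0.84595 ≈ 0.4479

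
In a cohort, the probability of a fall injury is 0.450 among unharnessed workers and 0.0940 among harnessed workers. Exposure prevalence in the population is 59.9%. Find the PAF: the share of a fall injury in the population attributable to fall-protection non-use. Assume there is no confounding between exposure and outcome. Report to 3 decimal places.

PAF ≈ 0.694

Let p₁ = 0.45, p₀ = 0.094.
Overall risk P(Y=1) = π·p₁ + (1−π)·p₀ = 0.599×0.45 + 0.401×0.094 = 0.30724.
Under exogeneity, PAF = [P(Y=1) − p₀] / P(Y=1).
PAF = (0.30724 − 0.094) / 0.30724 ≈ 0.6941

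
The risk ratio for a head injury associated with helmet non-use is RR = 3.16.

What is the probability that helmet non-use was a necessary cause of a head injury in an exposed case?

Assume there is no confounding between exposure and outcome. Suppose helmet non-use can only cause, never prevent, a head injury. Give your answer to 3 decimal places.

PN ≈ 0.684

Under exogeneity and monotonicity, PN = (RR − 1) / RR = 1 − 1/RR.
PN = (3.16 − 1) / 3.16 = 2.16 / 3.16 ≈ 0.6835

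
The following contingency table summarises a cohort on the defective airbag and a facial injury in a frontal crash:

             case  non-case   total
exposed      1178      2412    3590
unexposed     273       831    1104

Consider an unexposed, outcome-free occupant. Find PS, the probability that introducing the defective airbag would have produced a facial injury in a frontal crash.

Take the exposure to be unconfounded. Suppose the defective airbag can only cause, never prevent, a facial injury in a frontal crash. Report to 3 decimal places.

p₁ = P(outcome | exposed) = 1178/3590 = 0.32813
p₀ = P(outcome | unexposed) = 273/1104 = 0.24728
Under exogeneity and monotonicity, PS = (p₁ − p₀)/(1 − p₀).
PS = (0.32813 − 0.24728) / 0.75272 ≈ 0.1074

PS ≈ 0.107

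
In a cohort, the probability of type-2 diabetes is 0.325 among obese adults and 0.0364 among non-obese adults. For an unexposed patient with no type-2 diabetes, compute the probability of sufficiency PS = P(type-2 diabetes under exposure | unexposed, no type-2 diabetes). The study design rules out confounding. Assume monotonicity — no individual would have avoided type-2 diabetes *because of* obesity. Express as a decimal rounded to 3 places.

PS ≈ 0.300

Let p₁ = 0.325, p₀ = 0.0364.
Under exogeneity and monotonicity, PS = (p₁ − p₀) / (1 − p₀).
PS = (0.325 − 0.0364) / (1 − 0.0364) = 0.2886 / 0.9636 ≈ 0.2995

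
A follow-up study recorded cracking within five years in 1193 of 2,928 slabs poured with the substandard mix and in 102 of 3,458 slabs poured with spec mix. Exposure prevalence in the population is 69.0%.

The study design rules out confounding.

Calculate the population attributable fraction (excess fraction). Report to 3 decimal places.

PAF ≈ 0.898

p₁ = P(outcome | exposed) = 1193/2928 = 0.40745
p₀ = P(outcome | unexposed) = 102/3458 = 0.029497
Overall risk P(Y=1) = π·p₁ + (1−π)·p₀ = 0.69×0.40745 + 0.31×0.029497 = 0.29028.
Under exogeneity, PAF = [P(Y=1) − p₀] / P(Y=1).
PAF = (0.29028 − 0.029497) / 0.29028 ≈ 0.8984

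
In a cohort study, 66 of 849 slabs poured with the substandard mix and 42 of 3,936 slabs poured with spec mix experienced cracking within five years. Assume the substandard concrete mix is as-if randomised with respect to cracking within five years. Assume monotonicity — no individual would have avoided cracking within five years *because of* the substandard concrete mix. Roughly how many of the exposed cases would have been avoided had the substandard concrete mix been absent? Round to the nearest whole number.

p₁ = P(outcome | exposed) = 66/849 = 0.077739
p₀ = P(outcome | unexposed) = 42/3936 = 0.010671
PN = (p₁ − p₀)/p₁ = (0.077739 − 0.010671) / 0.077739 ≈ 0.86274.
Attributable cases ≈ PN × (exposed cases) = 0.86274 × 66 ≈ 56.94.

about 57 cases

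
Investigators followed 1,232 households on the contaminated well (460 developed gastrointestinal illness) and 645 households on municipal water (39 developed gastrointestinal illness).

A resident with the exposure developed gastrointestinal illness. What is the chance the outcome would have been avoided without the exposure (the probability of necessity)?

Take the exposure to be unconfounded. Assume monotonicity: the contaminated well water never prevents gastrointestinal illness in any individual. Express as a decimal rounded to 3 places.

p₁ = P(outcome | exposed) = 460/1232 = 0.37338
p₀ = P(outcome | unexposed) = 39/645 = 0.060465
Under exogeneity and monotonicity, PN = (p₁ − p₀) / p₁.
PN = (0.37338 − 0.060465) / 0.37338 = 0.31291 / 0.37338 ≈ 0.8381

PN ≈ 0.838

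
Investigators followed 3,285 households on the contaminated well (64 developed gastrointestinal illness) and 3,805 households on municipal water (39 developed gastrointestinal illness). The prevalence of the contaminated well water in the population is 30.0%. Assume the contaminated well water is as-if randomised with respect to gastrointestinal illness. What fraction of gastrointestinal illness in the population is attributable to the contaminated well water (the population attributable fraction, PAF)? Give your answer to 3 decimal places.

p₁ = P(outcome | exposed) = 64/3285 = 0.019482
p₀ = P(outcome | unexposed) = 39/3805 = 0.01025
Overall risk P(Y=1) = π·p₁ + (1−π)·p₀ = 0.3×0.019482 + 0.7×0.01025 = 0.01302.
Under exogeneity, PAF = [P(Y=1) − p₀] / P(Y=1).
PAF = (0.01302 − 0.01025) / 0.01302 ≈ 0.2127

PAF ≈ 0.213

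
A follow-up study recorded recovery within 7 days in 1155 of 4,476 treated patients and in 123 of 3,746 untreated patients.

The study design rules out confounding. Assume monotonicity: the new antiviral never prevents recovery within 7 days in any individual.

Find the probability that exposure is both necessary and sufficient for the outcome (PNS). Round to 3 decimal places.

p₁ = P(outcome | exposed) = 1155/4476 = 0.25804
p₀ = P(outcome | unexposed) = 123/3746 = 0.032835
Under exogeneity and monotonicity, PNS = p₁ − p₀.
PNS = 0.25804 − 0.032835 = 0.22521

PNS ≈ 0.225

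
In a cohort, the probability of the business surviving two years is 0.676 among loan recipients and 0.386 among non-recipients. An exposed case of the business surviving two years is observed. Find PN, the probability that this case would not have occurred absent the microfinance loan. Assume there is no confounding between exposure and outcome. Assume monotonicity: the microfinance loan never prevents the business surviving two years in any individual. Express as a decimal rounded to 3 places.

Let p₁ = 0.676, p₀ = 0.386.
Under exogeneity and monotonicity, PN = (p₁ − p₀) / p₁.
PN = (0.676 − 0.386) / 0.676 = 0.29 / 0.676 ≈ 0.4290

PN ≈ 0.429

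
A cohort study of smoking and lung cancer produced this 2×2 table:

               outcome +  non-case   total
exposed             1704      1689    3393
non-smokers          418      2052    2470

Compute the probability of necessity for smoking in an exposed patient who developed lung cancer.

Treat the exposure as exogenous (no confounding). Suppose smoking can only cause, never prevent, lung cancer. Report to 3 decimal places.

p₁ = P(outcome | exposed) = 1704/3393 = 0.50221
p₀ = P(outcome | unexposed) = 418/2470 = 0.16923
Under exogeneity and monotonicity, PN = (p₁ − p₀) / p₁.
PN = (0.50221 − 0.16923) / 0.50221 = 0.33298 / 0.50221 ≈ 0.6630

PN ≈ 0.663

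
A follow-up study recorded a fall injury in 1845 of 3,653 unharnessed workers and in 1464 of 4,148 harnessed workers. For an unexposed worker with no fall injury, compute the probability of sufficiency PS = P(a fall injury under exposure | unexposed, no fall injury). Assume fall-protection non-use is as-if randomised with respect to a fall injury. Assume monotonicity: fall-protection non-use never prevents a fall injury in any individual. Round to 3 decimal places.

p₁ = P(outcome | exposed) = 1845/3653 = 0.50506
p₀ = P(outcome | unexposed) = 1464/4148 = 0.35294
Under exogeneity and monotonicity, PS = (p₁ − p₀) / (1 − p₀).
PS = (0.50506 − 0.35294) / (1 − 0.35294) = 0.15212 / 0.64706 ≈ 0.2351

PS ≈ 0.235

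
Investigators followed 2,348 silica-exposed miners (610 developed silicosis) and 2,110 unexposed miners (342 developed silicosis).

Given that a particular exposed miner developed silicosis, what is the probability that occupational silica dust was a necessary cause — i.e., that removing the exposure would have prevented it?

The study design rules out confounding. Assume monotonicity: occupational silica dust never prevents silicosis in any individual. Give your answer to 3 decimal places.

PN ≈ 0.376

p₁ = P(outcome | exposed) = 610/2348 = 0.2598
p₀ = P(outcome | unexposed) = 342/2110 = 0.16209
Under exogeneity and monotonicity, PN = (p₁ − p₀) / p₁.
PN = (0.2598 − 0.16209) / 0.2598 = 0.09771 / 0.2598 ≈ 0.3761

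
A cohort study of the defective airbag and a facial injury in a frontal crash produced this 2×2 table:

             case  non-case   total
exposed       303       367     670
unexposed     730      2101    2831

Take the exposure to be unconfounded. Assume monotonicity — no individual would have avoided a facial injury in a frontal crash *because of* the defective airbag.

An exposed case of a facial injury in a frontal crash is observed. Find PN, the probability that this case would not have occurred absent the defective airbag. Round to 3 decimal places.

p₁ = P(outcome | exposed) = 303/670 = 0.45224
p₀ = P(outcome | unexposed) = 730/2831 = 0.25786
Under exogeneity and monotonicity, PN = (p₁ − p₀) / p₁.
PN = (0.45224 − 0.25786) / 0.45224 = 0.19438 / 0.45224 ≈ 0.4298

PN ≈ 0.430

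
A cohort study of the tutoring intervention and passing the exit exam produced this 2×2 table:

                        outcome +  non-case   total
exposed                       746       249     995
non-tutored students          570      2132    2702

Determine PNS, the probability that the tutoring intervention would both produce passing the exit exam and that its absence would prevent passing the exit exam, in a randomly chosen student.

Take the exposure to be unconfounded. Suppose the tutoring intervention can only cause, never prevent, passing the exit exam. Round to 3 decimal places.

PNS ≈ 0.539

p₁ = P(outcome | exposed) = 746/995 = 0.74975
p₀ = P(outcome | unexposed) = 570/2702 = 0.21095
Under exogeneity and monotonicity, PNS = p₁ − p₀.
PNS = 0.74975 − 0.21095 = 0.53879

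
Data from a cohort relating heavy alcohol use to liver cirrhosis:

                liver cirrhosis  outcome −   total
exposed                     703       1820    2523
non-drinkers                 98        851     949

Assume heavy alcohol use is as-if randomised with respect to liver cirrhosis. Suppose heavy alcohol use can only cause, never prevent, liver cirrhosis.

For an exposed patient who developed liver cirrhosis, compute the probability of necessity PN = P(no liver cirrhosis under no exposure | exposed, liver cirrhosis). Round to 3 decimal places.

p₁ = P(outcome | exposed) = 703/2523 = 0.27864
p₀ = P(outcome | unexposed) = 98/949 = 0.10327
Under exogeneity and monotonicity, PN = (p₁ − p₀)/p₁.
PN = (0.27864 − 0.10327) / 0.27864 ≈ 0.6294

PN ≈ 0.629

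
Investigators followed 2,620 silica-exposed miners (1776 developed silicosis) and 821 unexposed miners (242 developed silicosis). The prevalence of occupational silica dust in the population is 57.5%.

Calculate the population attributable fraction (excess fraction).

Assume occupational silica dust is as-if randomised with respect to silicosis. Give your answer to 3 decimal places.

PAF ≈ 0.428

p₁ = P(outcome | exposed) = 1776/2620 = 0.67786
p₀ = P(outcome | unexposed) = 242/821 = 0.29476
Overall risk P(Y=1) = π·p₁ + (1−π)·p₀ = 0.575×0.67786 + 0.425×0.29476 = 0.51505.
Under exogeneity, PAF = [P(Y=1) − p₀] / P(Y=1).
PAF = (0.51505 − 0.29476) / 0.51505 ≈ 0.4277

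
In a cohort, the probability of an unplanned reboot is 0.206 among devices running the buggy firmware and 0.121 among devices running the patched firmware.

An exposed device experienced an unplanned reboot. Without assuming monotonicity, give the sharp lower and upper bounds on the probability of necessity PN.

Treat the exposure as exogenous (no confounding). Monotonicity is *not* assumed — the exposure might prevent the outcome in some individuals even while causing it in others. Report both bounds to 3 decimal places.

Let p₁ = 0.206, p₀ = 0.121.
Under exogeneity alone the bounds on PN are max{0,(p₁−p₀)/p₁} ≤ PN ≤ min{1,(1−p₀)/p₁}.
  lower = (p₁ − p₀)/p₁ = 0.085 / 0.206 ≈ 0.4126
  upper = min{1, (1 − p₀)/p₁} = 0.879 / 0.206 ≈ 4.2670 → capped at 1

0.413 ≤ PN ≤ 1.000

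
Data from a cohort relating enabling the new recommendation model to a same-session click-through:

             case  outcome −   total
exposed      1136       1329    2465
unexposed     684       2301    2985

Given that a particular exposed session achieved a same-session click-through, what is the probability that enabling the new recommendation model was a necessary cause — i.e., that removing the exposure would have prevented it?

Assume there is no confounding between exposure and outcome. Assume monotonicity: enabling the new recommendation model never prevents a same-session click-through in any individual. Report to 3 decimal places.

PN ≈ 0.503

p₁ = P(outcome | exposed) = 1136/2465 = 0.46085
p₀ = P(outcome | unexposed) = 684/2985 = 0.22915
Under exogeneity and monotonicity, PN = (p₁ − p₀)/p₁.
PN = (0.46085 − 0.22915) / 0.46085 ≈ 0.5028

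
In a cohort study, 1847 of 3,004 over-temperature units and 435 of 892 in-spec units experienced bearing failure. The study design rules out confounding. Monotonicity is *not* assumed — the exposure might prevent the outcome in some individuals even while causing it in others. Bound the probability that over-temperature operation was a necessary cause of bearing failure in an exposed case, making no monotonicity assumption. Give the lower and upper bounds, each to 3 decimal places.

p₁ = P(outcome | exposed) = 1847/3004 = 0.61485
p₀ = P(outcome | unexposed) = 435/892 = 0.48767
Under exogeneity alone the bounds on PN are max{0,(p₁−p₀)/p₁} ≤ PN ≤ min{1,(1−p₀)/p₁}.
  lower = (p₁ − p₀)/p₁ = 0.12718 / 0.61485 ≈ 0.2068
  upper = min{1, (1 − p₀)/p₁} = 0.51233 / 0.61485 ≈ 0.8333

0.207 ≤ PN ≤ 0.833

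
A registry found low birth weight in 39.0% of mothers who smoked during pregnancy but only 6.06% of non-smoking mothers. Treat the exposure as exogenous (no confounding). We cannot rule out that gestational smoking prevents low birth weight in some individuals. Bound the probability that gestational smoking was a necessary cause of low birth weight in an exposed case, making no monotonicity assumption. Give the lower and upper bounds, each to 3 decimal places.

0.845 ≤ PN ≤ 1.000

p₁ = 0.39, p₀ = 0.0606.
Under exogeneity alone the bounds on PN are max{0,(p₁−p₀)/p₁} ≤ PN ≤ min{1,(1−p₀)/p₁}.
  lower = (p₁ − p₀)/p₁ = 0.3294 / 0.39 ≈ 0.8446
  upper = min{1, (1 − p₀)/p₁} = 0.9394 / 0.39 ≈ 2.4087 → capped at 1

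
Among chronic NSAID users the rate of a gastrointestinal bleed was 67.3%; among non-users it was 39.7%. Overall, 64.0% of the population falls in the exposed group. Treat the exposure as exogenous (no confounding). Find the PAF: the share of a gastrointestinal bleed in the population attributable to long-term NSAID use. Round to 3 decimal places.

p₁ = 0.673, p₀ = 0.397.
Overall risk P(Y=1) = π·p₁ + (1−π)·p₀ = 0.64×0.673 + 0.36×0.397 = 0.57364.
Under exogeneity, PAF = [P(Y=1) − p₀] / P(Y=1).
PAF = (0.57364 − 0.397) / 0.57364 ≈ 0.3079

PAF ≈ 0.308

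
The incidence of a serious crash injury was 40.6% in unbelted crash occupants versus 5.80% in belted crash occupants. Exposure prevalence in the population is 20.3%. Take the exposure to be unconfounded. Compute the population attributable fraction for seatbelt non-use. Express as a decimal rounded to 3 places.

PAF ≈ 0.549

p₁ = 0.406, p₀ = 0.058.
Overall risk P(Y=1) = π·p₁ + (1−π)·p₀ = 0.203×0.406 + 0.797×0.058 = 0.12864.
Under exogeneity, PAF = [P(Y=1) − p₀] / P(Y=1).
PAF = (0.12864 − 0.058) / 0.12864 ≈ 0.5491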